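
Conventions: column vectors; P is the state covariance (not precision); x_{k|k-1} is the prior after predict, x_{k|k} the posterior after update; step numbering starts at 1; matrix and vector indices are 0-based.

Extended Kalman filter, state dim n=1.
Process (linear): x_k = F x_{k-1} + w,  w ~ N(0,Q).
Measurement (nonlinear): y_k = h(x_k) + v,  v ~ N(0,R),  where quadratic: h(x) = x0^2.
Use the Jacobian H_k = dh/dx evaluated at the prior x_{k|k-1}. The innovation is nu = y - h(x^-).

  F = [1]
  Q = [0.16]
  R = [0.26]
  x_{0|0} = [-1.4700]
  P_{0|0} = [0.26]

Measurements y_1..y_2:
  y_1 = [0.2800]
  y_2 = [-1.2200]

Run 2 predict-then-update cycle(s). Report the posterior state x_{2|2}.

step 1: x^-=[-1.4700]  P^-=[0.4200]  H_jac=[-2.9400]  S=[3.8903]  K=[-0.3174]  nu=[-1.8809]  x^+=[-0.8730]  P^+=[0.0281]
step 2: x^-=[-0.8730]  P^-=[0.1881]  H_jac=[-1.7460]  S=[0.8333]  K=[-0.3940]  nu=[-1.9821]  x^+=[-0.0920]  P^+=[0.0587]

x_post = [-0.0920]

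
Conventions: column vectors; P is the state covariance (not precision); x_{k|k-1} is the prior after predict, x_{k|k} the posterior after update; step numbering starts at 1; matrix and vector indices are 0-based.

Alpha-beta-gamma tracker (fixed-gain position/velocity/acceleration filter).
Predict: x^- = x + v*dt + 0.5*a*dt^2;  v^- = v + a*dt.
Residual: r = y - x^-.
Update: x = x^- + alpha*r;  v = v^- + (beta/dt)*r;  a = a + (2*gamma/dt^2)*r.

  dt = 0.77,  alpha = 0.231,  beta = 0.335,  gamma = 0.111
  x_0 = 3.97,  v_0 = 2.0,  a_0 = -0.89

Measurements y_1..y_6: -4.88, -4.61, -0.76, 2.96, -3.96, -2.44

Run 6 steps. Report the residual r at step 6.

step 1: x_pred=5.2462  r=-10.1262  x^+=2.9070  v^+=-3.0908  a^+=-4.6815
step 2: x_pred=-0.8608  r=-3.7492  x^+=-1.7268  v^+=-8.3268  a^+=-6.0854
step 3: x_pred=-9.9425  r=9.1825  x^+=-7.8213  v^+=-9.0175  a^+=-2.6472
step 4: x_pred=-15.5496  r=18.5096  x^+=-11.2739  v^+=-3.0030  a^+=4.2834
step 5: x_pred=-12.3164  r=8.3564  x^+=-10.3860  v^+=3.9308  a^+=7.4123
step 6: x_pred=-5.1620  r=2.7220  x^+=-4.5332  v^+=10.8225  a^+=8.4315

resid = 2.7220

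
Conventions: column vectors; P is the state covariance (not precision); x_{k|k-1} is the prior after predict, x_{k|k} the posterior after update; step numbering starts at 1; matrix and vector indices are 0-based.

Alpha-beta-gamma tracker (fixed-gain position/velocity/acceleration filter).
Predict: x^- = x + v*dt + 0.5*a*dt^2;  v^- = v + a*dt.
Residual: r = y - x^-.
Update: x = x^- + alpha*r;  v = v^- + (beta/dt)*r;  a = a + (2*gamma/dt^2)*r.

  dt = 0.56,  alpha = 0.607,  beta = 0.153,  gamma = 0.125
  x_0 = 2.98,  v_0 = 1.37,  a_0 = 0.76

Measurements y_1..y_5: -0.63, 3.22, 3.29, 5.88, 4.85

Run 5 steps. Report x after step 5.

x_post = 4.9564

step 1: x_pred=3.8664  r=-4.4964  x^+=1.1371  v^+=0.5671  a^+=-2.8245
step 2: x_pred=1.0118  r=2.2082  x^+=2.3522  v^+=-0.4113  a^+=-1.0641
step 3: x_pred=1.9550  r=1.3350  x^+=2.7654  v^+=-0.6424  a^+=0.0001
step 4: x_pred=2.4056  r=3.4744  x^+=4.5146  v^+=0.3069  a^+=2.7699
step 5: x_pred=5.1208  r=-0.2708  x^+=4.9564  v^+=1.7841  a^+=2.5541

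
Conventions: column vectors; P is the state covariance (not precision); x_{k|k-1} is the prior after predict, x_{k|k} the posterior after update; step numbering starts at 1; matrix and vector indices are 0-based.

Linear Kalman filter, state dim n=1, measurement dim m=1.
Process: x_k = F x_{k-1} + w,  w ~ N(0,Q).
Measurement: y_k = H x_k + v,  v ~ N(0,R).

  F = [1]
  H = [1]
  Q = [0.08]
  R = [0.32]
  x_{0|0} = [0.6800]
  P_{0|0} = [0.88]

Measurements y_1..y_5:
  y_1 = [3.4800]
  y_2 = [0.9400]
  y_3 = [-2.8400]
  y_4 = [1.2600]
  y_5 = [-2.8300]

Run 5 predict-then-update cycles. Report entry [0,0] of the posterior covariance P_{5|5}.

step 1: x^-=[0.6800]  P^-=[0.9600]  S=[1.2800]  K=[0.7500]  nu=[2.8000]  x^+=[2.7800]  P^+=[0.2400]
step 2: x^-=[2.7800]  P^-=[0.3200]  S=[0.6400]  K=[0.5000]  nu=[-1.8400]  x^+=[1.8600]  P^+=[0.1600]
step 3: x^-=[1.8600]  P^-=[0.2400]  S=[0.5600]  K=[0.4286]  nu=[-4.7000]  x^+=[-0.1543]  P^+=[0.1371]
step 4: x^-=[-0.1543]  P^-=[0.2171]  S=[0.5371]  K=[0.4043]  nu=[1.4143]  x^+=[0.4174]  P^+=[0.1294]
step 5: x^-=[0.4174]  P^-=[0.2094]  S=[0.5294]  K=[0.3955]  nu=[-3.2474]  x^+=[-0.8669]  P^+=[0.1266]

P_post[0,0] = 0.1266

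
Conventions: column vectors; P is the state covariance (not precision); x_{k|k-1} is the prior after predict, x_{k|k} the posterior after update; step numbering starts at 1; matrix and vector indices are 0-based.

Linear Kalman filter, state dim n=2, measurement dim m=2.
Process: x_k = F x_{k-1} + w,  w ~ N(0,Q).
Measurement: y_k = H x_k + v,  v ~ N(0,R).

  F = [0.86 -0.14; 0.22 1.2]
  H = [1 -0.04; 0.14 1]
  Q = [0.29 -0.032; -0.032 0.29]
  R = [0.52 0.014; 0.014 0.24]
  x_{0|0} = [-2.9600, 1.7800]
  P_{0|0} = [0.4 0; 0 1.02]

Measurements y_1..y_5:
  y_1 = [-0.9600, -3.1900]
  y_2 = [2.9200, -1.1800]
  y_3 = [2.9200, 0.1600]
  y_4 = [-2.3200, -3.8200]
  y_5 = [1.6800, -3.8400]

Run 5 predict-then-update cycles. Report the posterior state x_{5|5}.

step 1: x^-=[-2.7948, 1.4848]  P^-=[0.6058 -0.1277; -0.1277 1.7782]  S=[1.1389 -0.0993; -0.0993 1.9943]  K=[0.5369 0.0052; -0.0980 0.8778]  nu=[1.8942, -4.2835]  x^+=[-1.8002, -2.4609]  P^+=[0.2780 -0.0302; -0.0302 0.2135]
step 2: x^-=[-1.2037, -3.3492]  P^-=[0.5071 -0.0455; -0.0455 0.5950]  S=[1.0317 0.0160; 0.0160 0.8322]  K=[0.4930 0.0212; -0.0781 0.7088]  nu=[3.9897, 2.3377]  x^+=[0.8127, -2.0038]  P^+=[0.2557 -0.0238; -0.0238 0.1724]
step 3: x^-=[0.9794, -2.2258]  P^-=[0.4882 -0.0364; -0.0364 0.5380]  S=[1.0120 0.0246; 0.0246 0.7774]  K=[0.4832 0.0258; -0.0740 0.6879]  nu=[1.8515, 2.2487]  x^+=[1.9321, -0.8160]  P^+=[0.2508 -0.0222; -0.0222 0.1672]
step 4: x^-=[1.7759, -0.5541]  P^-=[0.4841 -0.0348; -0.0348 0.5311]  S=[1.0077 0.0259; 0.0259 0.7709]  K=[0.4811 0.0266; -0.0732 0.6851]  nu=[-4.1180, -3.5145]  x^+=[-0.2986, -2.6604]  P^+=[0.2497 -0.0218; -0.0218 0.1665]
step 5: x^-=[0.1157, -3.2582]  P^-=[0.4832 -0.0346; -0.0346 0.5303]  S=[1.0068 0.0260; 0.0260 0.7700]  K=[0.4806 0.0267; -0.0731 0.6848]  nu=[1.4340, -0.5980]  x^+=[0.7889, -3.7726]  P^+=[0.2494 -0.0218; -0.0218 0.1664]

x_post = [0.7889, -3.7726]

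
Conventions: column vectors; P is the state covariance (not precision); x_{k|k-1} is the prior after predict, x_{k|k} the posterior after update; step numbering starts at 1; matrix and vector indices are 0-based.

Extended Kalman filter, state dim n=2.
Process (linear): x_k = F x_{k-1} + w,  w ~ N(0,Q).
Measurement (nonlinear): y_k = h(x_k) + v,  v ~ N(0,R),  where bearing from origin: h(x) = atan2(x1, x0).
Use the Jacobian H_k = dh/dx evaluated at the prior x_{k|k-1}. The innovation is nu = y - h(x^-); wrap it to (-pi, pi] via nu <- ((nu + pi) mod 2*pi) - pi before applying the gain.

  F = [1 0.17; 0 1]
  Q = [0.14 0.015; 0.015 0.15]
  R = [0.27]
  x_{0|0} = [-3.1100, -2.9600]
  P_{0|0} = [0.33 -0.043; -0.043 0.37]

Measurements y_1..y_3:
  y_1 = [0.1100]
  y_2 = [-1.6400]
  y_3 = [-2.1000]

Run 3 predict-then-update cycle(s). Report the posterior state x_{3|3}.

step 1: x^-=[-3.6132, -2.9600]  P^-=[0.4661 0.0349; 0.0349 0.5200]  H_jac=[0.1357 -0.1656]  S=[0.2913]  K=[0.1973; -0.2794]  nu=[2.5652]  x^+=[-3.1072, -3.6768]  P^+=[0.4547 0.0510; 0.0510 0.4973]
step 2: x^-=[-3.7322, -3.6768]  P^-=[0.6264 0.1505; 0.1505 0.6473]  H_jac=[0.1340 -0.1360]  S=[0.2877]  K=[0.2205; -0.2358]  nu=[0.7237]  x^+=[-3.5727, -3.8474]  P^+=[0.6124 0.1655; 0.1655 0.6313]
step 3: x^-=[-4.2267, -3.8474]  P^-=[0.8269 0.2878; 0.2878 0.7813]  H_jac=[0.1178 -0.1294]  S=[0.2858]  K=[0.2105; -0.2351]  nu=[0.3031]  x^+=[-4.1629, -3.9187]  P^+=[0.8143 0.3019; 0.3019 0.7655]

x_post = [-4.1629, -3.9187]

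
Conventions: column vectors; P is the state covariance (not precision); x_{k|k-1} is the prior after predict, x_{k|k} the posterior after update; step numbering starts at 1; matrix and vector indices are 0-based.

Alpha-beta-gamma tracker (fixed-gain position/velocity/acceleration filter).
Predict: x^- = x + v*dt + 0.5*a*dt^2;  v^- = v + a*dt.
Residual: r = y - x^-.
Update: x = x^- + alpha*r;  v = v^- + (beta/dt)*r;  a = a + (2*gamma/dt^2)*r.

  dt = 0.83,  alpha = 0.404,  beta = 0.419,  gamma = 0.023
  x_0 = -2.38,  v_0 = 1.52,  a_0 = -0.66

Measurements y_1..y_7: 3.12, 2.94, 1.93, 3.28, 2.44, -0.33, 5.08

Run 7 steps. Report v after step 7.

v_post = -0.2325

step 1: x_pred=-1.3457  r=4.4657  x^+=0.4584  v^+=3.2266  a^+=-0.3618
step 2: x_pred=3.0119  r=-0.0719  x^+=2.9828  v^+=2.8900  a^+=-0.3666
step 3: x_pred=5.2553  r=-3.3253  x^+=3.9119  v^+=0.9071  a^+=-0.5886
step 4: x_pred=4.4620  r=-1.1820  x^+=3.9845  v^+=-0.1782  a^+=-0.6676
step 5: x_pred=3.6066  r=-1.1666  x^+=3.1353  v^+=-1.3212  a^+=-0.7455
step 6: x_pred=1.7819  r=-2.1119  x^+=0.9287  v^+=-3.0061  a^+=-0.8865
step 7: x_pred=-1.8717  r=6.9517  x^+=0.9368  v^+=-0.2325  a^+=-0.4223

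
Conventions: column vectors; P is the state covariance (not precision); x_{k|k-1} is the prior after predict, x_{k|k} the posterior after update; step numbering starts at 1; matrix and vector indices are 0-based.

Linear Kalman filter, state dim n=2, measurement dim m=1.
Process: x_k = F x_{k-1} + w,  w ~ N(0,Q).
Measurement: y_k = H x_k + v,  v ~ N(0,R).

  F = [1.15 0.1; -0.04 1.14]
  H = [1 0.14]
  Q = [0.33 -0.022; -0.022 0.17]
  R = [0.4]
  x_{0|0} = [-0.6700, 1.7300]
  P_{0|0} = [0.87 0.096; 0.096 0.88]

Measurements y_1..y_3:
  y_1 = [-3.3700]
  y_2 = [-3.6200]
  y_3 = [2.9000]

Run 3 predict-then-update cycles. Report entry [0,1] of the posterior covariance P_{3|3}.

step 1: x^-=[-0.5975, 1.9990]  P^-=[1.5115 0.1638; 0.1638 1.3063]  S=[1.9829]  K=[0.7738; 0.1748]  nu=[-3.0524]  x^+=[-2.9594, 1.4654]  P^+=[0.3241 -0.1045; -0.1045 1.2457]
step 2: x^-=[-3.2568, 1.7889]  P^-=[0.7471 -0.0314; -0.0314 1.7989]  S=[1.1736]  K=[0.6329; 0.1878]  nu=[-0.6137]  x^+=[-3.6452, 1.6737]  P^+=[0.2771 -0.1709; -0.1709 1.7575]
step 3: x^-=[-4.0246, 2.0538]  P^-=[0.6747 -0.0578; -0.0578 2.4701]  S=[1.1069]  K=[0.6022; 0.2602]  nu=[6.6370]  x^+=[-0.0277, 3.7808]  P^+=[0.2733 -0.2312; -0.2312 2.3952]

P_post[0,1] = -0.2312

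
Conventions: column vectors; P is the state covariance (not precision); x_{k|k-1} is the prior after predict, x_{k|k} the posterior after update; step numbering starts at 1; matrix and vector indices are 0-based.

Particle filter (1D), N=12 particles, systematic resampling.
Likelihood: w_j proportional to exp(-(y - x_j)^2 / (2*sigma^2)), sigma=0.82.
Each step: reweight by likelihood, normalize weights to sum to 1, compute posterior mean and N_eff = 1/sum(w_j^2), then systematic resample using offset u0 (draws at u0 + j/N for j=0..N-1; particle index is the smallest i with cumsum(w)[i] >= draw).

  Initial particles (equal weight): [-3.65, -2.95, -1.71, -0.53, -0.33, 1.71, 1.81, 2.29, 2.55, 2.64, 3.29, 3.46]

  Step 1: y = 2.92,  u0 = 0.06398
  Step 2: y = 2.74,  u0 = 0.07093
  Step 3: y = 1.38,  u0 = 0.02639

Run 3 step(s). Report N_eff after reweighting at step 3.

step 1: w=[0.0000, 0.0000, 0.0000, 0.0000, 0.0001, 0.0668, 0.0794, 0.1478, 0.1793, 0.1873, 0.1793, 0.1598]  mean=2.6914  Neff=6.3460  idx=[5, 7, 7, 8, 8, 9, 9, 9, 10, 10, 11, 11]
step 2: w=[0.0452, 0.0855, 0.0855, 0.0968, 0.0968, 0.0987, 0.0987, 0.0987, 0.0794, 0.0794, 0.0676, 0.0676]  mean=2.7348  Neff=11.5749  idx=[1, 2, 3, 4, 4, 5, 6, 7, 8, 9, 10, 11]
step 3: w=[0.1638, 0.1638, 0.1095, 0.1095, 0.1095, 0.0931, 0.0931, 0.0931, 0.0201, 0.0201, 0.0121, 0.0121]  mean=2.5419  Neff=8.5654  idx=[0, 0, 1, 1, 2, 3, 3, 4, 5, 6, 7, 8]

N_eff = 8.5654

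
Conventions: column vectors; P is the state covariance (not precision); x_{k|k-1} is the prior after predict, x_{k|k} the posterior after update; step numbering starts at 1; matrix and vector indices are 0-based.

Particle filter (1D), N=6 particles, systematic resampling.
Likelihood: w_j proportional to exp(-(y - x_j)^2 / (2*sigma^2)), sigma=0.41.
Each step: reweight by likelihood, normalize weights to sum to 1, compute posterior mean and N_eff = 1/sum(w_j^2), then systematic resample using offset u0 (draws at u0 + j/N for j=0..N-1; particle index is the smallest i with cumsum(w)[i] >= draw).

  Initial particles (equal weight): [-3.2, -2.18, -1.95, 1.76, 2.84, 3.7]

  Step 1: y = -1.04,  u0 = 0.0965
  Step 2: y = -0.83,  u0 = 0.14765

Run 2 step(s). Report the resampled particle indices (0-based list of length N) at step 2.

step 1: w=[0.0000, 0.1974, 0.8026, 0.0000, 0.0000, 0.0000]  mean=-1.9954  Neff=1.4639  idx=[1, 2, 2, 2, 2, 2]
step 2: w=[0.0356, 0.1929, 0.1929, 0.1929, 0.1929, 0.1929]  mean=-1.9582  Neff=5.3396  idx=[1, 2, 3, 4, 5, 5]

resampled_idx = [1, 2, 3, 4, 5, 5]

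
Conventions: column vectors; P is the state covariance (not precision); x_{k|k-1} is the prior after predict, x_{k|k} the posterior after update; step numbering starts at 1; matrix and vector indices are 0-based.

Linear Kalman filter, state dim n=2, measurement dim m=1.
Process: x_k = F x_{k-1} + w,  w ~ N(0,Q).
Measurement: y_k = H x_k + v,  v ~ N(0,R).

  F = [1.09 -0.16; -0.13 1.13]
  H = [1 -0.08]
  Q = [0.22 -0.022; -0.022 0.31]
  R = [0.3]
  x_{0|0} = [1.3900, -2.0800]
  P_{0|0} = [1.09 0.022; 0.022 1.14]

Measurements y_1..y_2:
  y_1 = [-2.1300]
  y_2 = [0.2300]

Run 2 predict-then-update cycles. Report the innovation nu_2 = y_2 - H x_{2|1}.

step 1: x^-=[1.8479, -2.5311]  P^-=[1.5365 -0.3550; -0.3550 1.7776]  S=[1.9047]  K=[0.8216; -0.2610]  nu=[-4.1804]  x^+=[-1.5868, -1.4398]  P^+=[0.2508 0.0535; 0.0535 1.6478]
step 2: x^-=[-1.4992, -1.4207]  P^-=[0.5415 -0.2884; -0.2884 2.4026]  S=[0.9030]  K=[0.6252; -0.5323]  nu=[1.6155]  x^+=[-0.4892, -2.2807]  P^+=[0.1885 0.0121; 0.0121 2.1468]

innov = [1.6155]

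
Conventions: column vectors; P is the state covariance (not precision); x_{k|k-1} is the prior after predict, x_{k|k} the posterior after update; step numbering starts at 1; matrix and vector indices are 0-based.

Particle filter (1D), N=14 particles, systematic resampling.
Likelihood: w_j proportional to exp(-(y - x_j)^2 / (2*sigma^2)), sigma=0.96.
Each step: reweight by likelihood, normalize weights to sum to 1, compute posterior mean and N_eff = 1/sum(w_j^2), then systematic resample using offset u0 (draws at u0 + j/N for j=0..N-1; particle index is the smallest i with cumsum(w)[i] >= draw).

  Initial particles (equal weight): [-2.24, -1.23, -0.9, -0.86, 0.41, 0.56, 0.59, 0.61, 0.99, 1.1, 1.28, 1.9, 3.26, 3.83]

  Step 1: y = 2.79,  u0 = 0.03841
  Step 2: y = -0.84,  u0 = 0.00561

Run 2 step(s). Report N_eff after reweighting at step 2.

step 1: w=[0.0000, 0.0001, 0.0002, 0.0002, 0.0153, 0.0222, 0.0239, 0.0250, 0.0569, 0.0700, 0.0957, 0.2146, 0.2925, 0.1834]  mean=2.3672  Neff=5.4205  idx=[6, 8, 9, 10, 11, 11, 11, 12, 12, 12, 12, 13, 13, 13]
step 2: w=[0.4334, 0.2136, 0.1706, 0.1147, 0.0224, 0.0224, 0.0224, 0.0001, 0.0001, 0.0001, 0.0001, 0.0000, 0.0000, 0.0000]  mean=0.9312  Neff=3.6076  idx=[0, 0, 0, 0, 0, 0, 1, 1, 1, 2, 2, 2, 3, 4]

N_eff = 3.6076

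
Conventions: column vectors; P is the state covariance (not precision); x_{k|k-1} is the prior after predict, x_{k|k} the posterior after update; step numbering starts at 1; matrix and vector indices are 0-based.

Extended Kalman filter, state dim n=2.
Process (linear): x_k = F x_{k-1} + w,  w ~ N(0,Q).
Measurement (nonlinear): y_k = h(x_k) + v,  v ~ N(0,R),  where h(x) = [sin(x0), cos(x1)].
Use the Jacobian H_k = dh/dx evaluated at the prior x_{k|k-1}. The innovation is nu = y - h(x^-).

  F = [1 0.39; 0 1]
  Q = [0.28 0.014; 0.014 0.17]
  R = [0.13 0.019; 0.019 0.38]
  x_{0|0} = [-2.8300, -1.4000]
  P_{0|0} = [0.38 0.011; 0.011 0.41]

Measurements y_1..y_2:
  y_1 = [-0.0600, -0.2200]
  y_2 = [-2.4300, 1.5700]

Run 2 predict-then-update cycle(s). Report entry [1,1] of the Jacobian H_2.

step 1: x^-=[-3.3760, -1.4000]  P^-=[0.7309 0.1849; 0.1849 0.5800]  H_jac=[-0.9727 0.0000; 0.0000 0.9854]  S=[0.8215 -0.1582; -0.1582 0.9432]  K=[-0.8559 0.0496; -0.1056 0.5882]  nu=[-0.2923, -0.3900]  x^+=[-3.1452, -1.5985]  P^+=[0.1134 0.0026; 0.0026 0.2248]
step 2: x^-=[-3.7686, -1.5985]  P^-=[0.4297 0.1043; 0.1043 0.3948]  H_jac=[-0.8098 0.0000; 0.0000 0.9996]  S=[0.4117 -0.0654; -0.0654 0.7745]  K=[-0.8348 0.0641; -0.1258 0.4989]  nu=[-3.0167, 1.5977]  x^+=[-1.1478, -0.4218]  P^+=[0.1325 0.0085; 0.0085 0.1873]

H_jac[1,1] = 0.9996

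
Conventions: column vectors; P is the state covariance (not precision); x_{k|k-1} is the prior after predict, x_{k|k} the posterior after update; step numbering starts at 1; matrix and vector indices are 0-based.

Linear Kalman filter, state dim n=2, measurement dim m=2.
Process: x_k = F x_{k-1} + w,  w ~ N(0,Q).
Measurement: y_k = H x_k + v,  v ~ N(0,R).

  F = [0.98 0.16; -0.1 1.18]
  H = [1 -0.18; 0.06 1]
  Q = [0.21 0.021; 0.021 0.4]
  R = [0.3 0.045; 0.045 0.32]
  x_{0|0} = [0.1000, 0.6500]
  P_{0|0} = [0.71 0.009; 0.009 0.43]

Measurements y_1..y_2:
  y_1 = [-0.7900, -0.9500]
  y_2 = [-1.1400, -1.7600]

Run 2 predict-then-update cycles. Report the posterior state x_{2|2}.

step 1: x^-=[0.2020, 0.7570]  P^-=[0.9057 0.0429; 0.0429 1.0037]  S=[1.2228 -0.0389; -0.0389 1.3321]  K=[0.7374 0.0945; -0.0887 0.7528]  nu=[-0.8557, -1.7191]  x^+=[-0.5915, -0.4612]  P^+=[0.2344 0.0494; 0.0494 0.2339]
step 2: x^-=[-0.6535, -0.4851]  P^-=[0.4565 0.0985; 0.0985 0.7164]  S=[0.7443 0.0409; 0.0409 1.0499]  K=[0.5842 0.0972; -0.0789 0.6911]  nu=[-0.5739, -1.2357]  x^+=[-1.1088, -1.2938]  P^+=[0.1879 0.0461; 0.0461 0.2148]

x_post = [-1.1088, -1.2938]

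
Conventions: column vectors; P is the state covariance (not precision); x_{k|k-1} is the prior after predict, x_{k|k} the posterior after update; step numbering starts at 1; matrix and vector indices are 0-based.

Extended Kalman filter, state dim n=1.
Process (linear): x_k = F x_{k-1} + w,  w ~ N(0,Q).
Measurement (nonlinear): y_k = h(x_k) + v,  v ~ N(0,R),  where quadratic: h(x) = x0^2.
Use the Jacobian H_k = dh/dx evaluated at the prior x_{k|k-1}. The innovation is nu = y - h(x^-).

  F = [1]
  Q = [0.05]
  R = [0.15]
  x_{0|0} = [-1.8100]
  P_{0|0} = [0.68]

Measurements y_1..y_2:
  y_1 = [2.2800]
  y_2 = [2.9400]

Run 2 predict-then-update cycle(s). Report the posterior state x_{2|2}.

step 1: x^-=[-1.8100]  P^-=[0.7300]  H_jac=[-3.6200]  S=[9.7162]  K=[-0.2720]  nu=[-0.9961]  x^+=[-1.5391]  P^+=[0.0113]
step 2: x^-=[-1.5391]  P^-=[0.0613]  H_jac=[-3.0782]  S=[0.7305]  K=[-0.2582]  nu=[0.5712]  x^+=[-1.6866]  P^+=[0.0126]

x_post = [-1.6866]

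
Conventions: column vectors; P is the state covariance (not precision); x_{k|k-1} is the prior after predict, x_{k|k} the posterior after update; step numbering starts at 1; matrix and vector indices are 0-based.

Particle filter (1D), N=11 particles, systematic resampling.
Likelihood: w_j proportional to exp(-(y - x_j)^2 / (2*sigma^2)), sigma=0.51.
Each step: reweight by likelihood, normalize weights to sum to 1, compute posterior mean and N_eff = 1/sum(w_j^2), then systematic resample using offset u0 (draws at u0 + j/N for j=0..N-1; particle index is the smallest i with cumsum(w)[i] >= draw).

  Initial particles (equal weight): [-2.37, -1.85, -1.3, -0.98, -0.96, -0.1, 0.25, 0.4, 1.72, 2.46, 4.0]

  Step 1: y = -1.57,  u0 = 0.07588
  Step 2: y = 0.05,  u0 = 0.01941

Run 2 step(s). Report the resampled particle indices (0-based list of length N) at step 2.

step 1: w=[0.0961, 0.2829, 0.2859, 0.1684, 0.1608, 0.0052, 0.0006, 0.0002, 0.0000, 0.0000, 0.0000]  mean=-1.4424  Neff=4.4400  idx=[0, 1, 1, 1, 2, 2, 2, 3, 3, 4, 4]
step 2: w=[0.0000, 0.0015, 0.0015, 0.0015, 0.0474, 0.0474, 0.0474, 0.2049, 0.2049, 0.2217, 0.2217]  mean=-1.0206  Neff=5.2906  idx=[4, 6, 7, 7, 8, 8, 9, 9, 9, 10, 10]

resampled_idx = [4, 6, 7, 7, 8, 8, 9, 9, 9, 10, 10]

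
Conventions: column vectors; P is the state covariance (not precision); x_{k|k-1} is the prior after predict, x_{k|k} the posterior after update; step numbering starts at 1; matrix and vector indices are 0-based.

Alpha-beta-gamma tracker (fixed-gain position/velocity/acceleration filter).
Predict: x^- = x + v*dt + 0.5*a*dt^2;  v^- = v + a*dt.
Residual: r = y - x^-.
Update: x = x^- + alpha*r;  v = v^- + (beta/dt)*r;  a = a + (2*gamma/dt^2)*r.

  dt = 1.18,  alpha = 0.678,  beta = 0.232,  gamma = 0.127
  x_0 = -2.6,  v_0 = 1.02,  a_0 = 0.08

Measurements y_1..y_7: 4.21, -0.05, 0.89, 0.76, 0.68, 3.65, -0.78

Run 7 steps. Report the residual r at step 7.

resid = -0.5950

step 1: x_pred=-1.3407  r=5.5507  x^+=2.4227  v^+=2.2057  a^+=1.0926
step 2: x_pred=5.7861  r=-5.8361  x^+=1.8292  v^+=2.3475  a^+=0.0279
step 3: x_pred=4.6187  r=-3.7287  x^+=2.0907  v^+=1.6474  a^+=-0.6522
step 4: x_pred=3.5805  r=-2.8205  x^+=1.6682  v^+=0.3232  a^+=-1.1668
step 5: x_pred=1.2373  r=-0.5573  x^+=0.8594  v^+=-1.1631  a^+=-1.2684
step 6: x_pred=-1.3961  r=5.0461  x^+=2.0251  v^+=-1.6677  a^+=-0.3479
step 7: x_pred=-0.1850  r=-0.5950  x^+=-0.5884  v^+=-2.1952  a^+=-0.4564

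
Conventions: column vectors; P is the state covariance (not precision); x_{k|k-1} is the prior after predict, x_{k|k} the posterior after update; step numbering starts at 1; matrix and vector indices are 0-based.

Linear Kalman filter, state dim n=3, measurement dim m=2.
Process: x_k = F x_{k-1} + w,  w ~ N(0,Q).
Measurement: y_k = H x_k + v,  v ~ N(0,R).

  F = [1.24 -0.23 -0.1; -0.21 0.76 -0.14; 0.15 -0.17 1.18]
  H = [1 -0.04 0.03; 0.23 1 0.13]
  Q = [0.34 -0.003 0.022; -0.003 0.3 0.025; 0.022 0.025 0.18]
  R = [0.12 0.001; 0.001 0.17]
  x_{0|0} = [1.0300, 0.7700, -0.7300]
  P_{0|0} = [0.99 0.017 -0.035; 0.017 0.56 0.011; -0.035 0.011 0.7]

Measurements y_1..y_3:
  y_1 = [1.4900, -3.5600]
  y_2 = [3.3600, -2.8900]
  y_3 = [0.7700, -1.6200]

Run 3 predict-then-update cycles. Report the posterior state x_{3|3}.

step 1: x^-=[1.1731, 0.4711, -0.8378]  P^-=[1.8983 -0.3272 0.0878; -0.3272 0.6710 -0.1721; 0.0878 -0.1721 1.1755]  S=[2.0523 0.0989; 0.0989 0.7713]  K=[0.9308 0.0373; -0.2122 0.7706; 0.0636 -0.0070]  nu=[0.3609, -4.1920]  x^+=[1.3528, -2.8359, -0.7855]  P^+=[0.1122 -0.0142 -0.0332; -0.0142 0.1529 -0.1452; -0.0332 -0.1452 1.1672]
step 2: x^-=[2.4082, -2.3294, -0.2419]  P^-=[0.5419 -0.0453 -0.0965; -0.0453 0.4497 -0.3180; -0.0965 -0.3180 1.8594]  S=[0.6629 0.0490; 0.0490 0.5705]  K=[0.8123 0.0474; -0.1623 0.7114; -0.0297 -0.1701]  nu=[0.8659, -1.0831]  x^+=[3.0602, -3.2405, -0.0834]  P^+=[0.0994 -0.0050 -0.0691; -0.0050 0.1548 -0.2525; -0.0691 -0.2525 1.8418]
step 3: x^-=[4.5483, -3.0937, 0.9115]  P^-=[0.5278 -0.0135 -0.2054; -0.0135 0.4811 -0.5170; -0.2054 -0.5170 2.8283]  S=[0.6411 0.0599; 0.0599 0.5739]  K=[0.8092 0.0571; -0.1435 0.7308; -0.1250 -0.3295]  nu=[-3.9294, 0.3091]  x^+=[1.3864, -2.3039, 1.3008]  P^+=[0.1006 0.0021 -0.1134; 0.0021 0.1740 -0.3877; -0.1134 -0.3877 2.7511]

x_post = [1.3864, -2.3039, 1.3008]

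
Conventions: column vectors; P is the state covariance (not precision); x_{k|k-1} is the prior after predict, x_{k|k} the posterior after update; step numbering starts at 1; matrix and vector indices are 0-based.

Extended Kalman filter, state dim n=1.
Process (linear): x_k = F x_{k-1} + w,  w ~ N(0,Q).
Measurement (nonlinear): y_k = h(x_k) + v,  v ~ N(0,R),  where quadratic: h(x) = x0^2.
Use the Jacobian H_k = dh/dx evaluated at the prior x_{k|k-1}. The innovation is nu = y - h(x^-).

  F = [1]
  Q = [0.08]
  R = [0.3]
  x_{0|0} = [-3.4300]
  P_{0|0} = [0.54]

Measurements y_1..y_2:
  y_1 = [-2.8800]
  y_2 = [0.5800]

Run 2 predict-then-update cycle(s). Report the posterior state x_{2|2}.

step 1: x^-=[-3.4300]  P^-=[0.6200]  H_jac=[-6.8600]  S=[29.4770]  K=[-0.1443]  nu=[-14.6449]  x^+=[-1.3169]  P^+=[0.0063]
step 2: x^-=[-1.3169]  P^-=[0.0863]  H_jac=[-2.6338]  S=[0.8987]  K=[-0.2529]  nu=[-1.1542]  x^+=[-1.0250]  P^+=[0.0288]

x_post = [-1.0250]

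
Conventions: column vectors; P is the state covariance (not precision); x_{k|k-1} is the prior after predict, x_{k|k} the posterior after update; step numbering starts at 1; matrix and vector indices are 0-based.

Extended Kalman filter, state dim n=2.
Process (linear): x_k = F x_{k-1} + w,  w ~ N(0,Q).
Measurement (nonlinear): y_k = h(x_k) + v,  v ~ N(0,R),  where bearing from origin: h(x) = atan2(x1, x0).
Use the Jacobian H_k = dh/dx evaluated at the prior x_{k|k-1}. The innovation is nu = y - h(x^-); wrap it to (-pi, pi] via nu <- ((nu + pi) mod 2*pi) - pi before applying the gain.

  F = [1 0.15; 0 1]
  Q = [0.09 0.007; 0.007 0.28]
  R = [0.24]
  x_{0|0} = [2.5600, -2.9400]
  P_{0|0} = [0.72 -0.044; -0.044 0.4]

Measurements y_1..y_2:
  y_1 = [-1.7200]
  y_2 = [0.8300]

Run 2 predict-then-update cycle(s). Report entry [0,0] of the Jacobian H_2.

step 1: x^-=[2.1190, -2.9400]  P^-=[0.8058 0.0230; 0.0230 0.6800]  H_jac=[0.2239 0.1613]  S=[0.2997]  K=[0.6142; 0.3832]  nu=[-0.7737]  x^+=[1.6438, -3.2365]  P^+=[0.6927 -0.0475; -0.0475 0.6360]
step 2: x^-=[1.1583, -3.2365]  P^-=[0.7828 0.0549; 0.0549 0.9160]  H_jac=[0.2739 0.0980]  S=[0.3105]  K=[0.7079; 0.3376]  nu=[2.0571]  x^+=[2.6145, -2.5420]  P^+=[0.6272 -0.0193; -0.0193 0.8806]

H_jac[0,0] = 0.2739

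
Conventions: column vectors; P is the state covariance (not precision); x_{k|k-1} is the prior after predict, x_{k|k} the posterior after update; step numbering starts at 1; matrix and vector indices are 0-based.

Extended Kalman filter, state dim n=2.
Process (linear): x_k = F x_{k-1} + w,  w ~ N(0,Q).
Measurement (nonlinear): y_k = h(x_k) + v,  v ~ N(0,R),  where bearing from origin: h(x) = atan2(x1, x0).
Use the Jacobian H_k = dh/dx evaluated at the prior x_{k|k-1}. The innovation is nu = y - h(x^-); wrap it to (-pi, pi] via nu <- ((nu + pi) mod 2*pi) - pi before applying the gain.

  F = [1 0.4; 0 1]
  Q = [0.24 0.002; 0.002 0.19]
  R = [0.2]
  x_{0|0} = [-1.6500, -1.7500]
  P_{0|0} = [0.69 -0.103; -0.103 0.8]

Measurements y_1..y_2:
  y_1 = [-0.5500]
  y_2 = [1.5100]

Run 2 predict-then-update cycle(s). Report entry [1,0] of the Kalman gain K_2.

step 1: x^-=[-2.3500, -1.7500]  P^-=[0.9756 0.2190; 0.2190 0.9900]  H_jac=[0.2038 -0.2737]  S=[0.2903]  K=[0.4786; -0.7798]  nu=[1.9515]  x^+=[-1.4160, -3.2717]  P^+=[0.9091 0.3273; 0.3273 0.8135]
step 2: x^-=[-2.7247, -3.2717]  P^-=[1.5411 0.6547; 0.6547 1.0035]  H_jac=[0.1805 -0.1503]  S=[0.2373]  K=[0.7572; -0.1376]  nu=[-2.5080]  x^+=[-4.6239, -2.9266]  P^+=[1.4050 0.6795; 0.6795 0.9990]

K[1,0] = -0.1376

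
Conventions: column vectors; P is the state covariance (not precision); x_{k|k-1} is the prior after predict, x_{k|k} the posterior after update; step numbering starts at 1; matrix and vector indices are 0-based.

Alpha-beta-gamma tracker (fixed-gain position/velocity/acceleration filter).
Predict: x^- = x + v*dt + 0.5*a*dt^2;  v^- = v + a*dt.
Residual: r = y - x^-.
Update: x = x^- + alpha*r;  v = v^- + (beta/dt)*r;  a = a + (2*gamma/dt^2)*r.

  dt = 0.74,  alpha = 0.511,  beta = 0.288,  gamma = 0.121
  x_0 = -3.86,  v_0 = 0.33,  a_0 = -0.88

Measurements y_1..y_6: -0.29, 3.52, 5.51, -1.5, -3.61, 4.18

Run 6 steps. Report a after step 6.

step 1: x_pred=-3.8567  r=3.5667  x^+=-2.0341  v^+=1.0669  a^+=0.6962
step 2: x_pred=-1.0540  r=4.5740  x^+=1.2833  v^+=3.3623  a^+=2.7176
step 3: x_pred=4.5155  r=0.9945  x^+=5.0237  v^+=5.7604  a^+=3.1571
step 4: x_pred=10.1508  r=-11.6508  x^+=4.1972  v^+=3.5623  a^+=-1.9917
step 5: x_pred=6.2880  r=-9.8980  x^+=1.2301  v^+=-1.7638  a^+=-6.3659
step 6: x_pred=-1.8181  r=5.9981  x^+=1.2469  v^+=-4.1402  a^+=-3.7152

a_post = -3.7152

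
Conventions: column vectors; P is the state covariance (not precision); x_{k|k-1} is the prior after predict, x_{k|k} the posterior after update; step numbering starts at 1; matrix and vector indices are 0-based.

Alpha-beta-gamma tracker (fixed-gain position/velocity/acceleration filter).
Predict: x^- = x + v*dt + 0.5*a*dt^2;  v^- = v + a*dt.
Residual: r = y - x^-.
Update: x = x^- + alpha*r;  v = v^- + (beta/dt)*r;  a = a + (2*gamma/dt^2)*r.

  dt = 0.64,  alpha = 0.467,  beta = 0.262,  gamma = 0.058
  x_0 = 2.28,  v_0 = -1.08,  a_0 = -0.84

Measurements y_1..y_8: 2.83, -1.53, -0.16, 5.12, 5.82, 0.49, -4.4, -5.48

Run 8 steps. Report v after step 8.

step 1: x_pred=1.4168  r=1.4132  x^+=2.0767  v^+=-1.0391  a^+=-0.4398
step 2: x_pred=1.3217  r=-2.8517  x^+=-0.0101  v^+=-2.4879  a^+=-1.2474
step 3: x_pred=-1.8578  r=1.6978  x^+=-1.0649  v^+=-2.5912  a^+=-0.7666
step 4: x_pred=-2.8803  r=8.0003  x^+=0.8558  v^+=0.1933  a^+=1.4991
step 5: x_pred=1.2866  r=4.5334  x^+=3.4037  v^+=3.0086  a^+=2.7830
step 6: x_pred=5.8992  r=-5.4092  x^+=3.3731  v^+=2.5754  a^+=1.2511
step 7: x_pred=5.2776  r=-9.6776  x^+=0.7581  v^+=-0.5857  a^+=-1.4896
step 8: x_pred=0.0783  r=-5.5583  x^+=-2.5174  v^+=-3.8144  a^+=-3.0637

v_post = -3.8144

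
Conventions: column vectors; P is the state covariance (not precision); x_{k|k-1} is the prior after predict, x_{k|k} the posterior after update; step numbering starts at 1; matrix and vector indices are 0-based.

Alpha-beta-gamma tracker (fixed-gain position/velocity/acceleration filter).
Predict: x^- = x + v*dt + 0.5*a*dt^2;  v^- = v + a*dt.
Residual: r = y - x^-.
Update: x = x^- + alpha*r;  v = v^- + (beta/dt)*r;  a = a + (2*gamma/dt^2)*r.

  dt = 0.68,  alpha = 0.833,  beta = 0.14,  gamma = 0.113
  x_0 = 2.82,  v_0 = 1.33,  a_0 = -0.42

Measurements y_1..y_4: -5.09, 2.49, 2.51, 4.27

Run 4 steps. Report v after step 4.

v_post = -1.1400

step 1: x_pred=3.6273  r=-8.7173  x^+=-3.6342  v^+=-0.7503  a^+=-4.6806
step 2: x_pred=-5.2266  r=7.7166  x^+=1.2013  v^+=-2.3444  a^+=-0.9091
step 3: x_pred=-0.6031  r=3.1131  x^+=1.9901  v^+=-2.3217  a^+=0.6124
step 4: x_pred=0.5530  r=3.7170  x^+=3.6493  v^+=-1.1400  a^+=2.4292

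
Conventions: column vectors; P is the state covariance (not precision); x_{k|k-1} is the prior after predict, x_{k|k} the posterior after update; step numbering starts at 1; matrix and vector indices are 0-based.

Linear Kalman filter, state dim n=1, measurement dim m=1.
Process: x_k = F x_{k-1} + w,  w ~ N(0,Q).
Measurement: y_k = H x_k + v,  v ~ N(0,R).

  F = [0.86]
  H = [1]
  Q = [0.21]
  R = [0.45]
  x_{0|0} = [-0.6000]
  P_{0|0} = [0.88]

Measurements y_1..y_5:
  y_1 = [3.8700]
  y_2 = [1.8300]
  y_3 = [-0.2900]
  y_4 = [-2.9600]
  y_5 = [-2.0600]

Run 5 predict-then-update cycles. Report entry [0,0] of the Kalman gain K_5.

step 1: x^-=[-0.5160]  P^-=[0.8608]  S=[1.3108]  K=[0.6567]  nu=[4.3860]  x^+=[2.3643]  P^+=[0.2955]
step 2: x^-=[2.0333]  P^-=[0.4286]  S=[0.8786]  K=[0.4878]  nu=[-0.2033]  x^+=[1.9341]  P^+=[0.2195]
step 3: x^-=[1.6634]  P^-=[0.3724]  S=[0.8224]  K=[0.4528]  nu=[-1.9534]  x^+=[0.7789]  P^+=[0.2038]
step 4: x^-=[0.6699]  P^-=[0.3607]  S=[0.8107]  K=[0.4449]  nu=[-3.6299]  x^+=[-0.9451]  P^+=[0.2002]
step 5: x^-=[-0.8128]  P^-=[0.3581]  S=[0.8081]  K=[0.4431]  nu=[-1.2472]  x^+=[-1.3655]  P^+=[0.1994]

K[0,0] = 0.4431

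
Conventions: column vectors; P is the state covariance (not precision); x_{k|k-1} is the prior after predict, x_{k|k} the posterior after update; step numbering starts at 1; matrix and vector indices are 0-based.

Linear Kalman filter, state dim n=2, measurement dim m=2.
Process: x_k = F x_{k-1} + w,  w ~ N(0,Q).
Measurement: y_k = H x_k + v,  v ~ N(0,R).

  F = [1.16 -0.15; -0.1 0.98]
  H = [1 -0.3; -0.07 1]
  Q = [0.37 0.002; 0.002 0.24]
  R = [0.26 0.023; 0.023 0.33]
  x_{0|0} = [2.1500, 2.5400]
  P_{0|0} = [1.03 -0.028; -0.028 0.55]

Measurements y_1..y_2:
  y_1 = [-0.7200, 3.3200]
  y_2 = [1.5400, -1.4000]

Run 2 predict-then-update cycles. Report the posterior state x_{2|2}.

x_post = [1.3335, 0.4448]

step 1: x^-=[2.1130, 2.2742]  P^-=[1.7781 -0.2306; -0.2306 0.7840]  S=[2.2470 -0.5721; -0.5721 1.1550]  K=[0.8512 0.1142; -0.0354 0.6752]  nu=[-2.1507, 1.1937]  x^+=[0.4187, 3.1563]  P^+=[0.2463 0.0745; 0.0745 0.2272]
step 2: x^-=[0.0122, 3.0513]  P^-=[0.6806 0.0258; 0.0258 0.4461]  S=[0.9652 -0.1321; -0.1321 0.7758]  K=[0.7098 0.0927; -0.0343 0.5668]  nu=[2.4432, -4.4505]  x^+=[1.3335, 0.4448]  P^+=[0.2051 0.0613; 0.0613 0.1906]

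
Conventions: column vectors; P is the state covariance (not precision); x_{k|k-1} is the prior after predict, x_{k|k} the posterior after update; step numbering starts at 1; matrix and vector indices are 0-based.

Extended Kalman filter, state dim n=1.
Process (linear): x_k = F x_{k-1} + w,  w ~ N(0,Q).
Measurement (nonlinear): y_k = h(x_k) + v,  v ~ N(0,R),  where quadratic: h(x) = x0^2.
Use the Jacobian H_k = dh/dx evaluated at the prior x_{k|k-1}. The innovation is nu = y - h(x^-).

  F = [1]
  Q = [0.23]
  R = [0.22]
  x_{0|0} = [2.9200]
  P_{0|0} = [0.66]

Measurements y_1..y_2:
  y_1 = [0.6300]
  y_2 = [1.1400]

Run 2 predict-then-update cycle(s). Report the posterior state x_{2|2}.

x_post = [1.1867]

step 1: x^-=[2.9200]  P^-=[0.8900]  H_jac=[5.8400]  S=[30.5740]  K=[0.1700]  nu=[-7.8964]  x^+=[1.5776]  P^+=[0.0064]
step 2: x^-=[1.5776]  P^-=[0.2364]  H_jac=[3.1552]  S=[2.5735]  K=[0.2898]  nu=[-1.3488]  x^+=[1.1867]  P^+=[0.0202]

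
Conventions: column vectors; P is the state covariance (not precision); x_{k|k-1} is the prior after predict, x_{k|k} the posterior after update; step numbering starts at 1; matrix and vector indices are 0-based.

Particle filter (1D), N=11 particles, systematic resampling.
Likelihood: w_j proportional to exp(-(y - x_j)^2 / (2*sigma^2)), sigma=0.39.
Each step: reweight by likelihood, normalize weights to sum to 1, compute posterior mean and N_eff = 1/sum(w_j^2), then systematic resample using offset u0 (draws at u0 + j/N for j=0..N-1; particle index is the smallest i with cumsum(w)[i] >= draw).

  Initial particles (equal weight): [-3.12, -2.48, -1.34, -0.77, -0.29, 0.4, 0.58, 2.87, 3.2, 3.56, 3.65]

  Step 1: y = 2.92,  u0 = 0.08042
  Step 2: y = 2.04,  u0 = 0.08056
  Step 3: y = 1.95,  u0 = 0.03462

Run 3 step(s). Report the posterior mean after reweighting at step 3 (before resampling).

step 1: w=[0.0000, 0.0000, 0.0000, 0.0000, 0.0000, 0.0000, 0.0000, 0.4512, 0.3516, 0.1183, 0.0789]  mean=3.1292  Neff=2.8786  idx=[7, 7, 7, 7, 7, 8, 8, 8, 9, 9, 10]
step 2: w=[0.1866, 0.1866, 0.1866, 0.1866, 0.1866, 0.0216, 0.0216, 0.0216, 0.0009, 0.0009, 0.0004]  mean=2.8929  Neff=5.6960  idx=[0, 0, 1, 1, 2, 2, 3, 3, 4, 4, 7]
step 3: w=[0.0991, 0.0991, 0.0991, 0.0991, 0.0991, 0.0991, 0.0991, 0.0991, 0.0991, 0.0991, 0.0094]  mean=2.8731  Neff=10.1817  idx=[0, 1, 2, 3, 4, 4, 5, 6, 7, 8, 9]

post_mean = 2.8731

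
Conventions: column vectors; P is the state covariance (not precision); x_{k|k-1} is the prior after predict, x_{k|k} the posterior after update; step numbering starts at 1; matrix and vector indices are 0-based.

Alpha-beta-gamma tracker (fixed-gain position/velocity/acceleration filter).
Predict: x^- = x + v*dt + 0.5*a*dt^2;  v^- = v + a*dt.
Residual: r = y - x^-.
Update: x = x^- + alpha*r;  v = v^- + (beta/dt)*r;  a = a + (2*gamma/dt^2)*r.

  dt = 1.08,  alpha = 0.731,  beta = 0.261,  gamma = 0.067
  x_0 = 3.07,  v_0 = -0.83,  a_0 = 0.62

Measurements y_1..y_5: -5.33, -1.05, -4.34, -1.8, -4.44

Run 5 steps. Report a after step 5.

step 1: x_pred=2.5352  r=-7.8652  x^+=-3.2143  v^+=-2.0612  a^+=-0.2836
step 2: x_pred=-5.6057  r=4.5557  x^+=-2.2755  v^+=-1.2665  a^+=0.2398
step 3: x_pred=-3.5034  r=-0.8366  x^+=-4.1150  v^+=-1.2097  a^+=0.1437
step 4: x_pred=-5.3376  r=3.5376  x^+=-2.7516  v^+=-0.1996  a^+=0.5501
step 5: x_pred=-2.6463  r=-1.7937  x^+=-3.9575  v^+=-0.0389  a^+=0.3440

a_post = 0.3440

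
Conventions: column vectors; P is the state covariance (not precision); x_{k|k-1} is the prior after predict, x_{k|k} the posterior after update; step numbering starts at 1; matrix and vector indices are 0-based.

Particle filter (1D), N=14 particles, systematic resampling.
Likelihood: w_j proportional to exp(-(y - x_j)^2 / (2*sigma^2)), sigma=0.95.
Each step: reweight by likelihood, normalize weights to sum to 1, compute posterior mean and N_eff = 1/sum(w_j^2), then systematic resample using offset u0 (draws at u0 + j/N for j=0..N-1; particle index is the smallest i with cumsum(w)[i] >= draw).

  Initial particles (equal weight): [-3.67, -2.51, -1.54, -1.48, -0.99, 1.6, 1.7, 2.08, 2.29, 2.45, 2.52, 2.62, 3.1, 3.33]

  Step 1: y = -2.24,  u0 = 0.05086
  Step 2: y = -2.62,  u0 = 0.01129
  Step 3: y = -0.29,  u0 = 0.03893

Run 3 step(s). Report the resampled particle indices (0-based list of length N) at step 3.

step 1: w=[0.1009, 0.3009, 0.2388, 0.2275, 0.1318, 0.0001, 0.0001, 0.0000, 0.0000, 0.0000, 0.0000, 0.0000, 0.0000, 0.0000]  mean=-1.9601  Neff=4.4084  idx=[0, 1, 1, 1, 1, 2, 2, 2, 2, 3, 3, 3, 4, 4]
step 2: w=[0.0636, 0.1164, 0.1164, 0.1164, 0.1164, 0.0614, 0.0614, 0.0614, 0.0614, 0.0571, 0.0571, 0.0571, 0.0269, 0.0269]  mean=-2.0874  Neff=11.8237  idx=[0, 1, 1, 2, 3, 3, 4, 4, 5, 7, 8, 9, 10, 11]
step 3: w=[0.0006, 0.0211, 0.0211, 0.0211, 0.0211, 0.0211, 0.0211, 0.0211, 0.1362, 0.1362, 0.1362, 0.1477, 0.1477, 0.1477]  mean=-1.6579  Neff=8.0504  idx=[2, 6, 8, 8, 9, 9, 10, 10, 11, 11, 12, 12, 13, 13]

resampled_idx = [2, 6, 8, 8, 9, 9, 10, 10, 11, 11, 12, 12, 13, 13]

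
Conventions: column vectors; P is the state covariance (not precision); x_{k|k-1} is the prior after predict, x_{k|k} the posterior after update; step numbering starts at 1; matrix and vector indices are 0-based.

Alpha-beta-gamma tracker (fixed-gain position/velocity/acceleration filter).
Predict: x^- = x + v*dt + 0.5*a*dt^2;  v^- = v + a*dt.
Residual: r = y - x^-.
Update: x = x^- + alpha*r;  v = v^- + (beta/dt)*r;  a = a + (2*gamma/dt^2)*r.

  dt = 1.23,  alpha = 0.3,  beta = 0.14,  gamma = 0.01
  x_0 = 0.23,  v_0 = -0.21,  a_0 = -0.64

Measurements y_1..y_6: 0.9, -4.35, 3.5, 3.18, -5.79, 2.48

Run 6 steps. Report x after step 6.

x_post = -4.8420

step 1: x_pred=-0.5124  r=1.4124  x^+=-0.0887  v^+=-0.8364  a^+=-0.6213
step 2: x_pred=-1.5875  r=-2.7625  x^+=-2.4163  v^+=-1.9151  a^+=-0.6578
step 3: x_pred=-5.2695  r=8.7695  x^+=-2.6386  v^+=-1.7261  a^+=-0.5419
step 4: x_pred=-5.1717  r=8.3517  x^+=-2.6662  v^+=-1.4421  a^+=-0.4315
step 5: x_pred=-4.7663  r=-1.0237  x^+=-5.0734  v^+=-2.0893  a^+=-0.4450
step 6: x_pred=-7.9800  r=10.4600  x^+=-4.8420  v^+=-1.4462  a^+=-0.3068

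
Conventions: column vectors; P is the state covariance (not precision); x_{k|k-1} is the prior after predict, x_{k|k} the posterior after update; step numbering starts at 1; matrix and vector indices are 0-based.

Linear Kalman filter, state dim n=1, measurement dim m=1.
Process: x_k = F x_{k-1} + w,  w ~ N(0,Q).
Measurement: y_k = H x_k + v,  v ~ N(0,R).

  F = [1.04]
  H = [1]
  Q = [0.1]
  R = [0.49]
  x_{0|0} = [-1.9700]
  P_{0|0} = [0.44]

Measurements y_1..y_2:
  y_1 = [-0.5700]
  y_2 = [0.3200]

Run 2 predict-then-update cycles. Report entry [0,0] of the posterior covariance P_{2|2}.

step 1: x^-=[-2.0488]  P^-=[0.5759]  S=[1.0659]  K=[0.5403]  nu=[1.4788]  x^+=[-1.2498]  P^+=[0.2647]
step 2: x^-=[-1.2998]  P^-=[0.3863]  S=[0.8763]  K=[0.4409]  nu=[1.6198]  x^+=[-0.5857]  P^+=[0.2160]

P_post[0,0] = 0.2160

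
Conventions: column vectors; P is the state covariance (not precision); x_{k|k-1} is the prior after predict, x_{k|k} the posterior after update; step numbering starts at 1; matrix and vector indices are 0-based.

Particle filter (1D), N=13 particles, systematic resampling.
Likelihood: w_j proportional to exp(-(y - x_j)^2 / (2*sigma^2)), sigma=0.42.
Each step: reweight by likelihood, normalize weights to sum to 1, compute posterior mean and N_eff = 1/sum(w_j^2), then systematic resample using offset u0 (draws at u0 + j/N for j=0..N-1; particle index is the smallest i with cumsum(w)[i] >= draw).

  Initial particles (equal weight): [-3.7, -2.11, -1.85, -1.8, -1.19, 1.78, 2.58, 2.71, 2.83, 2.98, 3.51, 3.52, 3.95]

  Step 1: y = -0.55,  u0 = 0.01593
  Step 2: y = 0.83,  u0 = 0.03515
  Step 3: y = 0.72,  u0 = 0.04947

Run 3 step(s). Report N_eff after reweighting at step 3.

N_eff = 13.0000

step 1: w=[0.0000, 0.0030, 0.0248, 0.0357, 0.9365, 0.0000, 0.0000, 0.0000, 0.0000, 0.0000, 0.0000, 0.0000, 0.0000]  mean=-1.2309  Neff=1.1378  idx=[2, 4, 4, 4, 4, 4, 4, 4, 4, 4, 4, 4, 4]
step 2: w=[0.0000, 0.0833, 0.0833, 0.0833, 0.0833, 0.0833, 0.0833, 0.0833, 0.0833, 0.0833, 0.0833, 0.0833, 0.0833]  mean=-1.1900  Neff=12.0003  idx=[1, 2, 3, 4, 5, 6, 6, 7, 8, 9, 10, 11, 12]
step 3: w=[0.0769, 0.0769, 0.0769, 0.0769, 0.0769, 0.0769, 0.0769, 0.0769, 0.0769, 0.0769, 0.0769, 0.0769, 0.0769]  mean=-1.1900  Neff=13.0000  idx=[0, 1, 2, 3, 4, 5, 6, 7, 8, 9, 10, 11, 12]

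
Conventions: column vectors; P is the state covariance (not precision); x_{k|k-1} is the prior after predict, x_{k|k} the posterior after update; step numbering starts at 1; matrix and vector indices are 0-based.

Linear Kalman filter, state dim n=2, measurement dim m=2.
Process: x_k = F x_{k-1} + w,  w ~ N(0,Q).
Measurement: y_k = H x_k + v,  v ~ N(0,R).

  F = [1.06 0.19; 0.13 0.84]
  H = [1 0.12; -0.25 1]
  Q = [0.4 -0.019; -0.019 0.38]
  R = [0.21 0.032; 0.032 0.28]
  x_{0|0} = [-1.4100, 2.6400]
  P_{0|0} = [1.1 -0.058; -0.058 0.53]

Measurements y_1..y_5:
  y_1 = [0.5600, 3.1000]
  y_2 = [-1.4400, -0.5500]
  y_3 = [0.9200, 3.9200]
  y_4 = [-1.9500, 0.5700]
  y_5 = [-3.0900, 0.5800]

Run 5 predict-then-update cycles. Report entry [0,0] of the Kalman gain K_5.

K[0,0] = 0.7244

step 1: x^-=[-0.9930, 2.0343]  P^-=[1.6317 0.1641; 0.1641 0.7599]  S=[1.8921 -0.1256; -0.1256 1.0598]  K=[0.8643 -0.1277; 0.1814 0.6998]  nu=[1.3089, 0.8175]  x^+=[0.0340, 2.8437]  P^+=[0.1732 0.0352; 0.0352 0.2105]
step 2: x^-=[0.5763, 2.3931]  P^-=[0.6164 0.0707; 0.0707 0.5392]  S=[0.8511 0.0112; 0.0112 0.8224]  K=[0.7356 -0.1114; 0.1508 0.6321]  nu=[-2.3035, -2.7991]  x^+=[-0.8064, 0.2765]  P^+=[0.1474 0.0292; 0.0292 0.1891]
step 3: x^-=[-0.8022, 0.1274]  P^-=[0.5842 0.0582; 0.0582 0.5223]  S=[0.8157 0.0051; 0.0051 0.8097]  K=[0.7255 -0.1130; 0.1443 0.6262]  nu=[1.7069, 3.5920]  x^+=[0.0301, 2.6230]  P^+=[0.1454 0.0279; 0.0279 0.1869]
step 4: x^-=[0.5302, 2.2072]  P^-=[0.5813 0.0564; 0.0564 0.5204]  S=[0.8124 0.0038; 0.0038 0.8086]  K=[0.7245 -0.1134; 0.1434 0.6255]  nu=[-2.7451, -1.5046]  x^+=[-1.2879, 0.8724]  P^+=[0.1452 0.0277; 0.0277 0.1867]
step 5: x^-=[-1.1994, 0.5654]  P^-=[0.5810 0.0562; 0.0562 0.5202]  S=[0.8120 0.0037; 0.0037 0.8085]  K=[0.7244 -0.1135; 0.1432 0.6255]  nu=[-1.9585, -0.2853]  x^+=[-2.5857, 0.1065]  P^+=[0.1452 0.0277; 0.0277 0.1866]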